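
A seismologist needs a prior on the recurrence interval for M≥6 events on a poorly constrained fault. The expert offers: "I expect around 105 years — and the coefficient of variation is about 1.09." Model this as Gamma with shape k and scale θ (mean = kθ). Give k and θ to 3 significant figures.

For Gamma(k, scale θ): mean = kθ, variance = kθ², so CV = 1/√k.
CV = 1.09, hence k = 1/CV² = 0.842.
Then θ = mean/k = 105/0.842 = 125.

k ≈ 0.842, θ ≈ 125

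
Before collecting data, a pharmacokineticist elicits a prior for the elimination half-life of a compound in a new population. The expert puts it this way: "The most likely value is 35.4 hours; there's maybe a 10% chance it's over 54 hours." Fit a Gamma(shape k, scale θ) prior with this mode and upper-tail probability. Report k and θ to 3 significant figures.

k ≈ 11.5, θ ≈ 3.38

Gamma(k,θ) with k>1 has mode (k−1)θ, so θ = 35.4/(k−1).
Need P(X < 54) = 0.9 with θ tied to k this way. Start at k = 2, θ = 35.4: P(X<54) ≈ 0.451.
Too low — raise k to concentrate. Iterating converges to k ≈ 11.5.
Then θ = 35.4/(11.5−1) ≈ 3.38.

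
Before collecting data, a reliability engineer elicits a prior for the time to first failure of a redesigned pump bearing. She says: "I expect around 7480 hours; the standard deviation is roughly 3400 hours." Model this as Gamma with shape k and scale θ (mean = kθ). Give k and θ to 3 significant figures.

For Gamma(k, scale θ): mean = kθ, variance = kθ², so CV = 1/√k.
CV = SD/mean = 3400/7480 = 0.4545, hence k = 1/CV² = 4.84.
Then θ = mean/k = 7480/4.84 = 1550.

k ≈ 4.84, θ ≈ 1550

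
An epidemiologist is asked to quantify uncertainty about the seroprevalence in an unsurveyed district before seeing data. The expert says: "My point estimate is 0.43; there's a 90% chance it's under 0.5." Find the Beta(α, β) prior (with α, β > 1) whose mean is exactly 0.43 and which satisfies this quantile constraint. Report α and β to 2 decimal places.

α ≈ 35.55, β ≈ 47.12

With mean 0.43 fixed, write α = 0.43s, β = 0.57s where s = α+β.
Need P(θ < 0.5) = 0.9 under Beta(0.43s, 0.57s). Normal approximation: (q−m)/√(m(1−m)/s) ≈ z_{0.9} = 1.28, so s ≈ 0.43·0.57·(1.28)²/(0.5−0.43)² = 82.2.
At s = 82.2: P(θ<0.5) ≈ 0.899. Adjusting to match 0.9 gives s ≈ 82.67.
So α = 0.43·82.67 ≈ 35.55, β = 0.57·82.67 ≈ 47.12.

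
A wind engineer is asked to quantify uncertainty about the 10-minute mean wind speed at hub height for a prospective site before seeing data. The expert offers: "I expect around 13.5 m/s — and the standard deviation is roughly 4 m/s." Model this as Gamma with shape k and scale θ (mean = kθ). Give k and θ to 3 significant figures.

k ≈ 11.4, θ ≈ 1.19

For Gamma(k, scale θ): mean = kθ, variance = kθ², so CV = 1/√k.
CV = SD/mean = 4/13.5 = 0.2963, hence k = 1/CV² = 11.4.
Then θ = mean/k = 13.5/11.4 = 1.19.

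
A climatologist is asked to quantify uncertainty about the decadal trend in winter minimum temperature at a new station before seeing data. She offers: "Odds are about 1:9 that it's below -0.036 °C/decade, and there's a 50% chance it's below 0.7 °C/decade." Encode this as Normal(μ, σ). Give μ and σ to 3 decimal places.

μ = 0.700, σ = 0.574

For Normal(μ,σ), the p-quantile is μ + z_p·σ. Here z_{0.1} = -1.282, z_{0.5} = 0.
So -0.036 = μ − 1.282σ and 0.7 = μ + 0σ.
Subtracting: σ = (0.7 − -0.036)/(0 − (-1.282)) = 0.574.
Then μ = -0.036 − (-1.282)·0.574 = 0.700.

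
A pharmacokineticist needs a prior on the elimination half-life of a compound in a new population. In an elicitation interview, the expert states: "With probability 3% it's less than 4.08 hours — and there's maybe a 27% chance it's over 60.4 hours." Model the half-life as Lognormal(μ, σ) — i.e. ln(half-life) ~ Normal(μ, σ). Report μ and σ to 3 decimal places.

μ ≈ 3.439, σ ≈ 1.081

If T ~ Lognormal(μ,σ) then ln T ~ Normal(μ,σ), so the p-quantile of ln T is μ + z_p·σ.
ln(4.08) = 1.406 and ln(60.4) = 4.101; z_{0.03} = -1.881, z_{0.73} = 0.6128.
σ = (4.101 − 1.406)/(0.6128 − (-1.881)) = 1.081.
μ = 1.406 − (-1.881)·1.081 = 3.439.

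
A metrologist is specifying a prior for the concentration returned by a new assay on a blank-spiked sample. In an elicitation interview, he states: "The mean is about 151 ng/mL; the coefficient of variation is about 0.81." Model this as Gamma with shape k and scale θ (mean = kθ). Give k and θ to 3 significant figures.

For Gamma(k, scale θ): mean = kθ, variance = kθ², so CV = 1/√k.
CV = 0.81, hence k = 1/CV² = 1.52.
Then θ = mean/k = 151/1.52 = 99.1.

k ≈ 1.52, θ ≈ 99.1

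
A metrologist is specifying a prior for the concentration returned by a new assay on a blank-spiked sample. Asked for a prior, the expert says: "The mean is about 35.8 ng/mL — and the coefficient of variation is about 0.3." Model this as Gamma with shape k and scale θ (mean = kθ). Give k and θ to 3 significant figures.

k ≈ 11.1, θ ≈ 3.22

For Gamma(k, scale θ): mean = kθ, variance = kθ², so CV = 1/√k.
CV = 0.3, hence k = 1/CV² = 11.1.
Then θ = mean/k = 35.8/11.1 = 3.22.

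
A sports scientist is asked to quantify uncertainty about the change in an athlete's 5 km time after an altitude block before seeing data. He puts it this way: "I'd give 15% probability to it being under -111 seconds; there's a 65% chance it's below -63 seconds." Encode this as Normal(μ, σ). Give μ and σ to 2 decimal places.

μ = -76.01, σ = 33.76

For Normal(μ,σ), the p-quantile is μ + z_p·σ. Here z_{0.15} = -1.036, z_{0.65} = 0.3853.
So -111 = μ − 1.036σ and -63 = μ + 0.3853σ.
Subtracting: σ = (-63 − -111)/(0.3853 − (-1.036)) = 33.76.
Then μ = -111 − (-1.036)·33.76 = -76.01.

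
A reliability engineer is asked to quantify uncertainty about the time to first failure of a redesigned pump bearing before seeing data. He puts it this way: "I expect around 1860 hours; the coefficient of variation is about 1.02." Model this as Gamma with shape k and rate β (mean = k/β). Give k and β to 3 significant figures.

k ≈ 0.961, β ≈ 0.000517

For Gamma(k, rate β): mean = k/β, variance = k/β², so CV = 1/√k.
CV = 1.02, hence k = 1/CV² = 0.961.
Then β = k/mean = 0.961/1860 = 0.000517.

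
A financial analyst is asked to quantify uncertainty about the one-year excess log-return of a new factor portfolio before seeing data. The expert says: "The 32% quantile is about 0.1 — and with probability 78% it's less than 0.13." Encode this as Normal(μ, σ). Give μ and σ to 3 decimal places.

For Normal(μ,σ), the p-quantile is μ + z_p·σ. Here z_{0.32} = -0.4677, z_{0.78} = 0.7722.
So 0.1 = μ − 0.4677σ and 0.13 = μ + 0.7722σ.
Subtracting: σ = (0.13 − 0.1)/(0.7722 − (-0.4677)) = 0.024.
Then μ = 0.1 − (-0.4677)·0.024 = 0.111.

μ = 0.111, σ = 0.024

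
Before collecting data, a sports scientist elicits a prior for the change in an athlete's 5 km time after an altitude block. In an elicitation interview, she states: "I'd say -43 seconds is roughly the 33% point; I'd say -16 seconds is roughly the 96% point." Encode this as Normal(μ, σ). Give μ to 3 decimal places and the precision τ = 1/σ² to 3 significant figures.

The p-quantile of Normal(μ,σ) is μ + z_p·σ, with z_{0.33} = -0.4399 and z_{0.96} = 1.751.
Eliminate σ: μ = (z₂·x₁ − z₁·x₂)/(z₂ − z₁) = (1.751·-43 − (-0.4399)·-16)/2.191 = -37.578.
Then σ = (x₂ − x₁)/(z₂ − z₁) = (-16 − -43)/2.191 = 12.325.
Precision τ = 1/σ² = 1/12.33² = 0.00658.

μ = -37.578, τ = 0.00658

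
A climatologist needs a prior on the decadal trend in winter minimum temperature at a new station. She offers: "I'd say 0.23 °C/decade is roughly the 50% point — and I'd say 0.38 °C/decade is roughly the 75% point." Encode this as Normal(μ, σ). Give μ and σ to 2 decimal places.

For Normal(μ,σ), the p-quantile is μ + z_p·σ. Here z_{0.5} = 0, z_{0.75} = 0.6745.
So 0.23 = μ + 0σ and 0.38 = μ + 0.6745σ.
Subtracting: σ = (0.38 − 0.23)/(0.6745 − (0)) = 0.22.
Then μ = 0.23 − (0)·0.22 = 0.23.

μ = 0.23, σ = 0.22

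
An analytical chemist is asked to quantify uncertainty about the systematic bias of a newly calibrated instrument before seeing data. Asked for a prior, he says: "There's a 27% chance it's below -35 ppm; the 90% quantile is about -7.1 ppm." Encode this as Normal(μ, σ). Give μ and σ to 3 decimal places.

The p-quantile of Normal(μ,σ) is μ + z_p·σ, with z_{0.27} = -0.6128 and z_{0.9} = 1.282.
Eliminate σ: μ = (z₂·x₁ − z₁·x₂)/(z₂ − z₁) = (1.282·-35 − (-0.6128)·-7.1)/1.894 = -25.975.
Then σ = (x₂ − x₁)/(z₂ − z₁) = (-7.1 − -35)/1.894 = 14.728.

μ = -25.975, σ = 14.728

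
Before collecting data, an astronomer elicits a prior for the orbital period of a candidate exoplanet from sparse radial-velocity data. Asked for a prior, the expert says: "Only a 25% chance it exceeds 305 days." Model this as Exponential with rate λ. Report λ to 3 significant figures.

P(T > 305.0) = e^(−λ·305.0) = 0.25, so λ = −ln(0.25)/305.0 = 0.00455.

λ ≈ 0.00455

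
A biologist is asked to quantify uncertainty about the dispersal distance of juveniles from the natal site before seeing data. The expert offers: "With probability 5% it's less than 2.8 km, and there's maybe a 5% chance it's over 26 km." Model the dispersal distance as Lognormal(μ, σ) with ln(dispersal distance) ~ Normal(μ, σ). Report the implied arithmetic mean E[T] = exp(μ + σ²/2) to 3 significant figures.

E[T] ≈ 10.7 km

If T ~ Lognormal(μ,σ) then ln T ~ Normal(μ,σ), so the p-quantile of ln T is μ + z_p·σ.
ln(2.8) = 1.03 and ln(26) = 3.258; z_{0.05} = -1.645, z_{0.95} = 1.645.
σ = (3.258 − 1.03)/(1.645 − (-1.645)) = 0.677.
μ = 1.03 − (-1.645)·0.677 = 2.144.
E[T] = exp(μ + σ²/2) = exp(2.144 + 0.2294) = 10.7 km.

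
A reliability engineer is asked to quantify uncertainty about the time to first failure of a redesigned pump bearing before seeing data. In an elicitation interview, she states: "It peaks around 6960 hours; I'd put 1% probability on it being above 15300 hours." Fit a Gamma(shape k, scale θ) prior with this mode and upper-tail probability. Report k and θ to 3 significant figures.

k ≈ 8.77, θ ≈ 896

Gamma(k,θ) with k>1 has mode (k−1)θ, so θ = 6960/(k−1).
Need P(X < 15300) = 0.99 with θ tied to k this way. Start at k = 2, θ = 6960: P(X<15300) ≈ 0.645.
Too low — raise k to concentrate. Iterating converges to k ≈ 8.77.
Then θ = 6960/(8.77−1) ≈ 896.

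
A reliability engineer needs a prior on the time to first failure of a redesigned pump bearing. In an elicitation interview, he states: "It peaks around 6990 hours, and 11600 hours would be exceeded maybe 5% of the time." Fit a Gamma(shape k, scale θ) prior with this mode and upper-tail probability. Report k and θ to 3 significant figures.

k ≈ 11.9, θ ≈ 642

Gamma(k,θ) with k>1 has mode (k−1)θ, so θ = 6990/(k−1).
Need P(X < 11600) = 0.95 with θ tied to k this way. Start at k = 2, θ = 6990: P(X<11600) ≈ 0.494.
Too low — raise k to concentrate. Iterating converges to k ≈ 11.9.
Then θ = 6990/(11.9−1) ≈ 642.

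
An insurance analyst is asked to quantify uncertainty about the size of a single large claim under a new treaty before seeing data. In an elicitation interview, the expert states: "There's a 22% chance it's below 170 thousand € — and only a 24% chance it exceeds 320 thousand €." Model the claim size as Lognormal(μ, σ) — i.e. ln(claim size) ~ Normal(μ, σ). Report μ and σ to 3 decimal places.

If T ~ Lognormal(μ,σ) then ln T ~ Normal(μ,σ), so the p-quantile of ln T is μ + z_p·σ.
ln(170) = 5.136 and ln(320) = 5.768; z_{0.22} = -0.7722, z_{0.76} = 0.7063.
σ = (5.768 − 5.136)/(0.7063 − (-0.7722)) = 0.428.
μ = 5.136 − (-0.7722)·0.428 = 5.466.

μ ≈ 5.466, σ ≈ 0.428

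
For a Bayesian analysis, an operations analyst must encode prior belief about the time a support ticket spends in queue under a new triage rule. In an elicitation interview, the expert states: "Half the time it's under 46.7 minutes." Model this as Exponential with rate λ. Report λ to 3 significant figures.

λ ≈ 0.0148

Exponential median = ln 2 / λ, so λ = ln 2 / 46.7 = 0.0148.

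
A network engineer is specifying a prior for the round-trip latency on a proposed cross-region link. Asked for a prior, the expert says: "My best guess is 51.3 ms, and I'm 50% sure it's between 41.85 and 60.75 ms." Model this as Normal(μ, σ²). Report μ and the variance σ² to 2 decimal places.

μ = 51.30, σ² = 196.30

A symmetric 50% interval runs μ ± z·σ with z = 0.6745.
Half-width = 9.45, so σ = 9.45/0.6745 = 14.011 and σ² = 196.30.
μ is the stated best guess, 51.30.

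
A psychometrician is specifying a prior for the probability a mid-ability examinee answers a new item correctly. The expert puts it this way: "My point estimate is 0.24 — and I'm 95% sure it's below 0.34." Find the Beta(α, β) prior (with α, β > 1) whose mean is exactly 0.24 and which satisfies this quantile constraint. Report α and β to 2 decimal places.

α ≈ 12.97, β ≈ 41.08

With mean 0.24 fixed, write α = 0.24s, β = 0.76s where s = α+β.
Need P(θ < 0.34) = 0.95 under Beta(0.24s, 0.76s). Normal approximation: (q−m)/√(m(1−m)/s) ≈ z_{0.95} = 1.64, so s ≈ 0.24·0.76·(1.64)²/(0.34−0.24)² = 49.3.
At s = 49.3: P(θ<0.34) ≈ 0.942. Adjusting to match 0.95 gives s ≈ 54.05.
So α = 0.24·54.05 ≈ 12.97, β = 0.76·54.05 ≈ 41.08.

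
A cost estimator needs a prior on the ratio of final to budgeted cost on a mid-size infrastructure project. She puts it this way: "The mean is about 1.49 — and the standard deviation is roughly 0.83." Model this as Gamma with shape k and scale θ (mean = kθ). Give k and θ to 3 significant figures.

For Gamma(k, scale θ): mean = kθ, variance = kθ², so CV = 1/√k.
CV = SD/mean = 0.83/1.49 = 0.557, hence k = 1/CV² = 3.22.
Then θ = mean/k = 1.49/3.22 = 0.462.

k ≈ 3.22, θ ≈ 0.462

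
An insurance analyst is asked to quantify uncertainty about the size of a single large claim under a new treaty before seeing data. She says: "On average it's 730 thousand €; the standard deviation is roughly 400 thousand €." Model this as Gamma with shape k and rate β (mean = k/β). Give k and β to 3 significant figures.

For Gamma(k, rate β): mean = k/β, variance = k/β², so CV = 1/√k.
CV = SD/mean = 400/730 = 0.5479, hence k = 1/CV² = 3.33.
Then β = k/mean = 3.33/730 = 0.00456.

k ≈ 3.33, β ≈ 0.00456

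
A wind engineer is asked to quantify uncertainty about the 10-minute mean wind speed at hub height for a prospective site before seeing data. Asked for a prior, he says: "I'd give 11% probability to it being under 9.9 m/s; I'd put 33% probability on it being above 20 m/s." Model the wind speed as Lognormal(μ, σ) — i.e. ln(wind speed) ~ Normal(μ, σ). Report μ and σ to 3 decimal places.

If T ~ Lognormal(μ,σ) then ln T ~ Normal(μ,σ), so the p-quantile of ln T is μ + z_p·σ.
ln(9.9) = 2.293 and ln(20) = 2.996; z_{0.11} = -1.227, z_{0.67} = 0.4399.
σ = (2.996 − 2.293)/(0.4399 − (-1.227)) = 0.422.
μ = 2.293 − (-1.227)·0.422 = 2.810.

μ ≈ 2.810, σ ≈ 0.422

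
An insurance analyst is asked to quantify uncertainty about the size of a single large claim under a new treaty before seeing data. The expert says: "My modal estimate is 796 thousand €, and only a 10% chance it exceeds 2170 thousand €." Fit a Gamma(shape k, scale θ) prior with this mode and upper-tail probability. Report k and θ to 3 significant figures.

Gamma(k,θ) with k>1 has mode (k−1)θ, so θ = 796/(k−1).
Need P(X < 2170) = 0.9 with θ tied to k this way. Start at k = 2, θ = 796: P(X<2170) ≈ 0.756.
Too low — raise k to concentrate. Iterating converges to k ≈ 2.9.
Then θ = 796/(2.9−1) ≈ 418.

k ≈ 2.9, θ ≈ 418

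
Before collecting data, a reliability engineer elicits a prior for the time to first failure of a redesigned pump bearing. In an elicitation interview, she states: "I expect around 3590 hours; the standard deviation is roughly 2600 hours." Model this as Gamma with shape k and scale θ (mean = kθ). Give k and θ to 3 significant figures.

For Gamma(k, scale θ): mean = kθ, variance = kθ², so CV = 1/√k.
CV = SD/mean = 2600/3590 = 0.7242, hence k = 1/CV² = 1.91.
Then θ = mean/k = 3590/1.91 = 1880.

k ≈ 1.91, θ ≈ 1880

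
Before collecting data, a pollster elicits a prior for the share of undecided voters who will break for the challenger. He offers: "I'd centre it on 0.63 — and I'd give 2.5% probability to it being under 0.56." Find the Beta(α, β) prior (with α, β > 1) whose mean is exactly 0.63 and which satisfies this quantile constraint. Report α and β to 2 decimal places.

With mean 0.63 fixed, write α = 0.63s, β = 0.37s where s = α+β.
Need P(θ < 0.56) = 0.025 under Beta(0.63s, 0.37s). Normal approximation: (q−m)/√(m(1−m)/s) ≈ z_{0.025} = -1.96, so s ≈ 0.63·0.37·(-1.96)²/(0.56−0.63)² = 182.7.
At s = 182.7: P(θ<0.56) ≈ 0.027. Adjusting to match 0.025 gives s ≈ 188.29.
So α = 0.63·188.29 ≈ 118.62, β = 0.37·188.29 ≈ 69.67.

α ≈ 118.62, β ≈ 69.67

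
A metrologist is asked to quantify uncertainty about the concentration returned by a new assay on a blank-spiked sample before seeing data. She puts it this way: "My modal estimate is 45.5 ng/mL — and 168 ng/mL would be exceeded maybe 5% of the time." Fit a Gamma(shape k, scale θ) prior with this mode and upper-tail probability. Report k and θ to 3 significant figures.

k ≈ 2.5, θ ≈ 30.4

Gamma(k,θ) with k>1 has mode (k−1)θ, so θ = 45.5/(k−1).
Need P(X < 168) = 0.95 with θ tied to k this way. Start at k = 2, θ = 45.5: P(X<168) ≈ 0.883.
Too low — raise k to concentrate. Iterating converges to k ≈ 2.5.
Then θ = 45.5/(2.5−1) ≈ 30.4.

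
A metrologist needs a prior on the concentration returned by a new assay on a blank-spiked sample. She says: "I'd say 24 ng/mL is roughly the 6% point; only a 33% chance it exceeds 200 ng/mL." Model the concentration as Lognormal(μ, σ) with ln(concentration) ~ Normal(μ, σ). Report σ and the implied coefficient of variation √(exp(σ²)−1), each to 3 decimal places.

σ ≈ 1.063, CV ≈ 1.448

If T ~ Lognormal(μ,σ) then ln T ~ Normal(μ,σ), so the p-quantile of ln T is μ + z_p·σ.
ln(24) = 3.178 and ln(200) = 5.298; z_{0.06} = -1.555, z_{0.67} = 0.4399.
σ = (5.298 − 3.178)/(0.4399 − (-1.555)) = 1.063.
μ = 3.178 − (-1.555)·1.063 = 4.831.
CV = √(exp(σ²)−1) = √(exp(1.1299)−1) = 1.448.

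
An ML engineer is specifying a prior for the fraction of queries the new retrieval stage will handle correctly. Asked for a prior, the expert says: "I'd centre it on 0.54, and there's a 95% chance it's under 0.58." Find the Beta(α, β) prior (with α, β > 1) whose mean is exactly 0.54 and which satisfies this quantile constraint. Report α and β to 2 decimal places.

α ≈ 225.12, β ≈ 191.77

With mean 0.54 fixed, write α = 0.54s, β = 0.46s where s = α+β.
Need P(θ < 0.58) = 0.95 under Beta(0.54s, 0.46s). Normal approximation: (q−m)/√(m(1−m)/s) ≈ z_{0.95} = 1.64, so s ≈ 0.54·0.46·(1.64)²/(0.58−0.54)² = 420.0.
At s = 420.0: P(θ<0.58) ≈ 0.951. Adjusting to match 0.95 gives s ≈ 416.89.
So α = 0.54·416.89 ≈ 225.12, β = 0.46·416.89 ≈ 191.77.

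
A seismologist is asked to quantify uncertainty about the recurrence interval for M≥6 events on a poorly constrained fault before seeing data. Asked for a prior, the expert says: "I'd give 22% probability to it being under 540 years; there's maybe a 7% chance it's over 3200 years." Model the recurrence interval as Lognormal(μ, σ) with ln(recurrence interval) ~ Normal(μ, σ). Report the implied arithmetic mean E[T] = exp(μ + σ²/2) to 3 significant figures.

If T ~ Lognormal(μ,σ) then ln T ~ Normal(μ,σ), so the p-quantile of ln T is μ + z_p·σ.
ln(540) = 6.292 and ln(3200) = 8.071; z_{0.22} = -0.7722, z_{0.93} = 1.476.
σ = (8.071 − 6.292)/(1.476 − (-0.7722)) = 0.792.
μ = 6.292 − (-0.7722)·0.792 = 6.903.
E[T] = exp(μ + σ²/2) = exp(6.903 + 0.3133) = 1360 years.

E[T] ≈ 1360 years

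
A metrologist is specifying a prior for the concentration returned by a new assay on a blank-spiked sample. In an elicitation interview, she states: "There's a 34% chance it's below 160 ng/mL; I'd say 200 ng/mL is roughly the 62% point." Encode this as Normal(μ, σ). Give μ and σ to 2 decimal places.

For Normal(μ,σ), the p-quantile is μ + z_p·σ. Here z_{0.34} = -0.4125, z_{0.62} = 0.3055.
So 160 = μ − 0.4125σ and 200 = μ + 0.3055σ.
Subtracting: σ = (200 − 160)/(0.3055 − (-0.4125)) = 55.71.
Then μ = 160 − (-0.4125)·55.71 = 182.98.

μ = 182.98, σ = 55.71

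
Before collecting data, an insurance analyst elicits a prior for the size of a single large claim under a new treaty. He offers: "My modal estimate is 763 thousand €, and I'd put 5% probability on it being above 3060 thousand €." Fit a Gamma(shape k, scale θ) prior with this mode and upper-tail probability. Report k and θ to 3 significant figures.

k ≈ 2.3, θ ≈ 585

Gamma(k,θ) with k>1 has mode (k−1)θ, so θ = 763/(k−1).
Need P(X < 3060) = 0.95 with θ tied to k this way. Start at k = 2, θ = 763: P(X<3060) ≈ 0.909.
Too low — raise k to concentrate. Iterating converges to k ≈ 2.3.
Then θ = 763/(2.3−1) ≈ 585.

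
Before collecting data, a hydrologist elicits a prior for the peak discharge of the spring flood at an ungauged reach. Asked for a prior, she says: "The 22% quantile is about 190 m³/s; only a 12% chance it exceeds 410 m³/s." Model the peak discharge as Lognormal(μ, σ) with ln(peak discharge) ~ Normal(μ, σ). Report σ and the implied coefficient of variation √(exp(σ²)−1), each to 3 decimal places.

σ ≈ 0.395, CV ≈ 0.411

If T ~ Lognormal(μ,σ) then ln T ~ Normal(μ,σ), so the p-quantile of ln T is μ + z_p·σ.
ln(190) = 5.247 and ln(410) = 6.016; z_{0.22} = -0.7722, z_{0.88} = 1.175.
σ = (6.016 − 5.247)/(1.175 − (-0.7722)) = 0.395.
μ = 5.247 − (-0.7722)·0.395 = 5.552.
CV = √(exp(σ²)−1) = √(exp(0.1560)−1) = 0.411.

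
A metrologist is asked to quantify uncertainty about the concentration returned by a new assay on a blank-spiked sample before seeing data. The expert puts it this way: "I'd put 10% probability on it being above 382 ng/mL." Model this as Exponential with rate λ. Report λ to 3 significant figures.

P(T > 382.0) = e^(−λ·382.0) = 0.1, so λ = −ln(0.1)/382.0 = 0.00603.

λ ≈ 0.00603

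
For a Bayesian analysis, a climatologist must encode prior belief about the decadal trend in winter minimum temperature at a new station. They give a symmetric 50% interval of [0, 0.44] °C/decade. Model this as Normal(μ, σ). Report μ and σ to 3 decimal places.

A symmetric 50% interval runs μ ± z·σ with z = 0.6745.
Half-width = 0.22, so σ = 0.22/0.6745 = 0.326.
μ is the interval midpoint, 0.220.

μ = 0.220, σ = 0.326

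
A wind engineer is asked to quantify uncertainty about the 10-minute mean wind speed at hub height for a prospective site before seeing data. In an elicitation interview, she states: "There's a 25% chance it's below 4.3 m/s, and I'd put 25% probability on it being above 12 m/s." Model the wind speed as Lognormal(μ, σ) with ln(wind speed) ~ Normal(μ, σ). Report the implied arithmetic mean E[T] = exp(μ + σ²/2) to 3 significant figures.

E[T] ≈ 9.59 m/s

If T ~ Lognormal(μ,σ) then ln T ~ Normal(μ,σ), so the p-quantile of ln T is μ + z_p·σ.
ln(4.3) = 1.459 and ln(12) = 2.485; z_{0.25} = -0.6745, z_{0.75} = 0.6745.
σ = (2.485 − 1.459)/(0.6745 − (-0.6745)) = 0.761.
μ = 1.459 − (-0.6745)·0.761 = 1.972.
E[T] = exp(μ + σ²/2) = exp(1.972 + 0.2894) = 9.59 m/s.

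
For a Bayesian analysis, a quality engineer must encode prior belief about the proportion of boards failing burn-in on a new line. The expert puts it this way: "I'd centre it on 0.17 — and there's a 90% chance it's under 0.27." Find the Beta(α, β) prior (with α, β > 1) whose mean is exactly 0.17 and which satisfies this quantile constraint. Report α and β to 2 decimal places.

With mean 0.17 fixed, write α = 0.17s, β = 0.83s where s = α+β.
Need P(θ < 0.27) = 0.9 under Beta(0.17s, 0.83s). Normal approximation: (q−m)/√(m(1−m)/s) ≈ z_{0.9} = 1.28, so s ≈ 0.17·0.83·(1.28)²/(0.27−0.17)² = 23.2.
At s = 23.2: P(θ<0.27) ≈ 0.893. Adjusting to match 0.9 gives s ≈ 24.91.
So α = 0.17·24.91 ≈ 4.23, β = 0.83·24.91 ≈ 20.67.

α ≈ 4.23, β ≈ 20.67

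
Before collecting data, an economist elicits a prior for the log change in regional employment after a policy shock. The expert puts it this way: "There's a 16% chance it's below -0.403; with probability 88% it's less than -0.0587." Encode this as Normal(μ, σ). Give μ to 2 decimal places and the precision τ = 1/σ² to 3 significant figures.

The p-quantile of Normal(μ,σ) is μ + z_p·σ, with z_{0.16} = -0.9945 and z_{0.88} = 1.175.
Eliminate σ: μ = (z₂·x₁ − z₁·x₂)/(z₂ − z₁) = (1.175·-0.403 − (-0.9945)·-0.0587)/2.169 = -0.25.
Then σ = (x₂ − x₁)/(z₂ − z₁) = (-0.0587 − -0.403)/2.169 = 0.16.
Precision τ = 1/σ² = 1/0.1587² = 39.7.

μ = -0.25, τ = 39.7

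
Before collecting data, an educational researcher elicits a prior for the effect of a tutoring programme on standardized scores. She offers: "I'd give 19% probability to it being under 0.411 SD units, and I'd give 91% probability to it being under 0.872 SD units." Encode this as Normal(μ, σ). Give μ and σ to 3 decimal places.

For Normal(μ,σ), the p-quantile is μ + z_p·σ. Here z_{0.19} = -0.8779, z_{0.91} = 1.341.
So 0.411 = μ − 0.8779σ and 0.872 = μ + 1.341σ.
Subtracting: σ = (0.872 − 0.411)/(1.341 − (-0.8779)) = 0.208.
Then μ = 0.411 − (-0.8779)·0.208 = 0.593.

μ = 0.593, σ = 0.208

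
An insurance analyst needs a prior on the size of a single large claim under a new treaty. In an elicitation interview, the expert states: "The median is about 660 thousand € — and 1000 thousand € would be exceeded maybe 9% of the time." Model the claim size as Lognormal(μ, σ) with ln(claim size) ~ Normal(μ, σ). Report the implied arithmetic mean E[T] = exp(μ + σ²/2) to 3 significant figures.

E[T] ≈ 692 thousand €

If T ~ Lognormal(μ,σ) then ln T ~ Normal(μ,σ), so the p-quantile of ln T is μ + z_p·σ.
ln(660) = 6.492 and ln(1000) = 6.908; z_{0.5} = 0, z_{0.91} = 1.341.
σ = (6.908 − 6.492)/(1.341 − (0)) = 0.310.
μ = 6.492 − (0)·0.310 = 6.492.
E[T] = exp(μ + σ²/2) = exp(6.492 + 0.0480) = 692 thousand €.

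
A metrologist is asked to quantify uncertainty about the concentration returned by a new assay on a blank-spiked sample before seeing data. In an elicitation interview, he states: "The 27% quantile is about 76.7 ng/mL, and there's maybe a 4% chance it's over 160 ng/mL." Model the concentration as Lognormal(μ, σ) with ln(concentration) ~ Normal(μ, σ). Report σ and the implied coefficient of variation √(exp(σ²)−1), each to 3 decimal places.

If T ~ Lognormal(μ,σ) then ln T ~ Normal(μ,σ), so the p-quantile of ln T is μ + z_p·σ.
ln(76.7) = 4.34 and ln(160) = 5.075; z_{0.27} = -0.6128, z_{0.96} = 1.751.
σ = (5.075 − 4.34)/(1.751 − (-0.6128)) = 0.311.
μ = 4.34 − (-0.6128)·0.311 = 4.531.
CV = √(exp(σ²)−1) = √(exp(0.0968)−1) = 0.319.

σ ≈ 0.311, CV ≈ 0.319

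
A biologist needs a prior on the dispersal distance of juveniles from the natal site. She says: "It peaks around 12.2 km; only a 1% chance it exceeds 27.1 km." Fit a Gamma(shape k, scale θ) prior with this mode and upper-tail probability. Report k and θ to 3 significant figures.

Gamma(k,θ) with k>1 has mode (k−1)θ, so θ = 12.2/(k−1).
Need P(X < 27.1) = 0.99 with θ tied to k this way. Start at k = 2, θ = 12.2: P(X<27.1) ≈ 0.651.
Too low — raise k to concentrate. Iterating converges to k ≈ 8.55.
Then θ = 12.2/(8.55−1) ≈ 1.61.

k ≈ 8.55, θ ≈ 1.61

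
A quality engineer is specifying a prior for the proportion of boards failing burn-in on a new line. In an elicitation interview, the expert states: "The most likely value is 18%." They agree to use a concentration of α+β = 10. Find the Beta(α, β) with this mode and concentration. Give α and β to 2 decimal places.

For α,β > 1 the Beta mode is (α−1)/(α+β−2). With α+β = 10, the mode is (α−1)/8.
Set (α−1)/8 = 0.18 → α = 1 + 0.18·8 = 2.44.
β = 10 − α = 7.56.

α = 2.44, β = 7.56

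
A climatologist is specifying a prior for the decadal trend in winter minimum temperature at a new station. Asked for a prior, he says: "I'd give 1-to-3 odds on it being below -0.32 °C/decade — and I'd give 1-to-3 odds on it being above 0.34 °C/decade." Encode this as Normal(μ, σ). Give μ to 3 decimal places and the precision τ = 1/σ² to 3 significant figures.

For Normal(μ,σ), the p-quantile is μ + z_p·σ. Here z_{0.25} = -0.6745, z_{0.75} = 0.6745.
So -0.32 = μ − 0.6745σ and 0.34 = μ + 0.6745σ.
Subtracting: σ = (0.34 − -0.32)/(0.6745 − (-0.6745)) = 0.489.
Then μ = -0.32 − (-0.6745)·0.489 = 0.010.
Precision τ = 1/σ² = 1/0.4893² = 4.18.

μ = 0.010, τ = 4.18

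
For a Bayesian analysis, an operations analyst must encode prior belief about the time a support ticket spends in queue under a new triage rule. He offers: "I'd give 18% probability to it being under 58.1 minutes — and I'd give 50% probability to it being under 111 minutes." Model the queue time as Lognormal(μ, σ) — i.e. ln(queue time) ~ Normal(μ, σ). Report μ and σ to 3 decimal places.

μ ≈ 4.710, σ ≈ 0.707

If T ~ Lognormal(μ,σ) then ln T ~ Normal(μ,σ), so the p-quantile of ln T is μ + z_p·σ.
ln(58.1) = 4.062 and ln(111) = 4.71; z_{0.18} = -0.9154, z_{0.5} = 0.
σ = (4.71 − 4.062)/(0 − (-0.9154)) = 0.707.
μ = 4.062 − (-0.9154)·0.707 = 4.710.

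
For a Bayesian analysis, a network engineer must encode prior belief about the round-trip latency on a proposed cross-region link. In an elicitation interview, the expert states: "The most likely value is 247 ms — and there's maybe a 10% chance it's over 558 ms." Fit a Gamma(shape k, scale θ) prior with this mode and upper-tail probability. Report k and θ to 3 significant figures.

k ≈ 3.9, θ ≈ 85.3

Gamma(k,θ) with k>1 has mode (k−1)θ, so θ = 247/(k−1).
Need P(X < 558) = 0.9 with θ tied to k this way. Start at k = 2, θ = 247: P(X<558) ≈ 0.660.
Too low — raise k to concentrate. Iterating converges to k ≈ 3.9.
Then θ = 247/(3.9−1) ≈ 85.3.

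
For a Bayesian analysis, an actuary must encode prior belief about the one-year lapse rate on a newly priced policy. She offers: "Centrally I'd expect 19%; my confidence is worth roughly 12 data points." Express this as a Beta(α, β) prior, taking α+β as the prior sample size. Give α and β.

Under the effective-sample-size interpretation, Beta(α, β) has prior mean α/(α+β) and prior sample size α+β.
So α+β = 12 and α/(α+β) = 0.19, giving α = 0.19·12 = 2.28 and β = 12 − 2.28 = 9.72.

α = 2.28, β = 9.72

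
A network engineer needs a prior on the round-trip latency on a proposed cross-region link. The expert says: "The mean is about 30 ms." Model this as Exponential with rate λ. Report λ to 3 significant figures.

Exponential mean = 1/λ, so λ = 1/30.0 = 0.0333.

λ ≈ 0.0333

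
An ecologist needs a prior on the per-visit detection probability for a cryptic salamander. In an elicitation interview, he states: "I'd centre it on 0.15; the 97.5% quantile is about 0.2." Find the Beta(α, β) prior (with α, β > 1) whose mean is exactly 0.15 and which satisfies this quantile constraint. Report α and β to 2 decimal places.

With mean 0.15 fixed, write α = 0.15s, β = 0.85s where s = α+β.
Need P(θ < 0.2) = 0.975 under Beta(0.15s, 0.85s). Normal approximation: (q−m)/√(m(1−m)/s) ≈ z_{0.975} = 1.96, so s ≈ 0.15·0.85·(1.96)²/(0.2−0.15)² = 195.9.
At s = 195.9: P(θ<0.2) ≈ 0.968. Adjusting to match 0.975 gives s ≈ 219.75.
So α = 0.15·219.75 ≈ 32.96, β = 0.85·219.75 ≈ 186.79.

α ≈ 32.96, β ≈ 186.79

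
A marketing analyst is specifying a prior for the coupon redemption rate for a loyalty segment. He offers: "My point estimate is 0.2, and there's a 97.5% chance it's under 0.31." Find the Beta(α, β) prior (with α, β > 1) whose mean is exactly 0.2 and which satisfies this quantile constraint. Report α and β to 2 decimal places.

α ≈ 11.83, β ≈ 47.30

With mean 0.2 fixed, write α = 0.2s, β = 0.8s where s = α+β.
Need P(θ < 0.31) = 0.975 under Beta(0.2s, 0.8s). Normal approximation: (q−m)/√(m(1−m)/s) ≈ z_{0.975} = 1.96, so s ≈ 0.2·0.8·(1.96)²/(0.31−0.2)² = 50.8.
At s = 50.8: P(θ<0.31) ≈ 0.966. Adjusting to match 0.975 gives s ≈ 59.13.
So α = 0.2·59.13 ≈ 11.83, β = 0.8·59.13 ≈ 47.30.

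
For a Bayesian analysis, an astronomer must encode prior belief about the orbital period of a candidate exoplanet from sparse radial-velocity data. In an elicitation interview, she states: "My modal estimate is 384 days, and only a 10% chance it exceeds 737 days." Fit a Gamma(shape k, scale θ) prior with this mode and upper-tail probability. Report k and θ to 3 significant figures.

k ≈ 5.5, θ ≈ 85.3

Gamma(k,θ) with k>1 has mode (k−1)θ, so θ = 384/(k−1).
Need P(X < 737) = 0.9 with θ tied to k this way. Start at k = 2, θ = 384: P(X<737) ≈ 0.572.
Too low — raise k to concentrate. Iterating converges to k ≈ 5.5.
Then θ = 384/(5.5−1) ≈ 85.3.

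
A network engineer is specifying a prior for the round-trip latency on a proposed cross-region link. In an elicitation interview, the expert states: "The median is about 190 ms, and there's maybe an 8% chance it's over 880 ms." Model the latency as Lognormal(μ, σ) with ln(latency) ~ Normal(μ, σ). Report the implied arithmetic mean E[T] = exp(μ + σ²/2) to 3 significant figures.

E[T] ≈ 345 ms

If T ~ Lognormal(μ,σ) then ln T ~ Normal(μ,σ), so the p-quantile of ln T is μ + z_p·σ.
ln(190) = 5.247 and ln(880) = 6.78; z_{0.5} = 0, z_{0.92} = 1.405.
σ = (6.78 − 5.247)/(1.405 − (0)) = 1.091.
μ = 5.247 − (0)·1.091 = 5.247.
E[T] = exp(μ + σ²/2) = exp(5.247 + 0.5951) = 345 ms.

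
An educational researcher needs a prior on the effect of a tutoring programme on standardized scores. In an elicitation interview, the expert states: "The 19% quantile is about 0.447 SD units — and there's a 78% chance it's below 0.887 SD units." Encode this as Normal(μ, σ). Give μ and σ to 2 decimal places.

μ = 0.68, σ = 0.27

The p-quantile of Normal(μ,σ) is μ + z_p·σ, with z_{0.19} = -0.8779 and z_{0.78} = 0.7722.
Eliminate σ: μ = (z₂·x₁ − z₁·x₂)/(z₂ − z₁) = (0.7722·0.447 − (-0.8779)·0.887)/1.65 = 0.68.
Then σ = (x₂ − x₁)/(z₂ − z₁) = (0.887 − 0.447)/1.65 = 0.27.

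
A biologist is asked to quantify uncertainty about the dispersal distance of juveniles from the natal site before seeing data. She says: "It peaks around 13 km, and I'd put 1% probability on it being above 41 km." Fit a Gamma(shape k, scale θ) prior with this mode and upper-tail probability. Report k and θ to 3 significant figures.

Gamma(k,θ) with k>1 has mode (k−1)θ, so θ = 13/(k−1).
Need P(X < 41) = 0.99 with θ tied to k this way. Start at k = 2, θ = 13: P(X<41) ≈ 0.823.
Too low — raise k to concentrate. Iterating converges to k ≈ 4.37.
Then θ = 13/(4.37−1) ≈ 3.86.

k ≈ 4.37, θ ≈ 3.86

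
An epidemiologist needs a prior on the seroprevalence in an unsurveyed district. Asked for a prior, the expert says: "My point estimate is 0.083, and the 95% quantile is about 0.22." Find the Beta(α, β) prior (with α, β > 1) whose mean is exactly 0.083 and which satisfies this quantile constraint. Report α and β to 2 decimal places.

With mean 0.083 fixed, write α = 0.083s, β = 0.917s where s = α+β.
Need P(θ < 0.22) = 0.95 under Beta(0.083s, 0.917s). Normal approximation: (q−m)/√(m(1−m)/s) ≈ z_{0.95} = 1.64, so s ≈ 0.083·0.917·(1.64)²/(0.22−0.083)² = 11.0.
At s = 11.0: P(θ<0.22) ≈ 0.930. Adjusting to match 0.95 gives s ≈ 15.09.
So α = 0.083·15.09 ≈ 1.25, β = 0.917·15.09 ≈ 13.84.

α ≈ 1.25, β ≈ 13.84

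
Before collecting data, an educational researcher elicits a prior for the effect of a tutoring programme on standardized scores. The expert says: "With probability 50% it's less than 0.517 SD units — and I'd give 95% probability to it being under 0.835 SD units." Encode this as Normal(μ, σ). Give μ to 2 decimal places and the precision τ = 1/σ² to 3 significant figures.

μ = 0.52, τ = 26.8

For Normal(μ,σ), the p-quantile is μ + z_p·σ. Here z_{0.5} = 0, z_{0.95} = 1.645.
So 0.517 = μ + 0σ and 0.835 = μ + 1.645σ.
Subtracting: σ = (0.835 − 0.517)/(1.645 − (0)) = 0.19.
Then μ = 0.517 − (0)·0.19 = 0.52.
Precision τ = 1/σ² = 1/0.1933² = 26.8.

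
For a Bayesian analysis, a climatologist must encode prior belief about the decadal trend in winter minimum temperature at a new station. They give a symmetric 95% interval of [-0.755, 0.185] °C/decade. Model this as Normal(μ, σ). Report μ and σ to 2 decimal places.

A symmetric 95% interval runs μ ± z·σ with z = 1.96.
Half-width = 0.47, so σ = 0.47/1.96 = 0.24.
μ is the interval midpoint, -0.28.

μ = -0.28, σ = 0.24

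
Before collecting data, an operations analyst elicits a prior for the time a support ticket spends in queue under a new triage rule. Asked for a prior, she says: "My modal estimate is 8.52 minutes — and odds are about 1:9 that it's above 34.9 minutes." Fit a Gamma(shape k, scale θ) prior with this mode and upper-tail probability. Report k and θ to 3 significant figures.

k ≈ 1.92, θ ≈ 9.25

Gamma(k,θ) with k>1 has mode (k−1)θ, so θ = 8.52/(k−1).
Need P(X < 34.9) = 0.9 with θ tied to k this way. Start at k = 2, θ = 8.52: P(X<34.9) ≈ 0.915.
Too high — lower k to spread out. Iterating converges to k ≈ 1.92.
Then θ = 8.52/(1.92−1) ≈ 9.25.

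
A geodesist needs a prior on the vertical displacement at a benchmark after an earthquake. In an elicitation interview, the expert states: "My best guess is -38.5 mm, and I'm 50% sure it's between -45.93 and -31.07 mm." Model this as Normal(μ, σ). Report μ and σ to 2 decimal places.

A symmetric 50% interval runs μ ± z·σ with z = 0.6745.
Half-width = 7.43, so σ = 7.43/0.6745 = 11.02.
μ is the stated best guess, -38.50.

μ = -38.50, σ = 11.02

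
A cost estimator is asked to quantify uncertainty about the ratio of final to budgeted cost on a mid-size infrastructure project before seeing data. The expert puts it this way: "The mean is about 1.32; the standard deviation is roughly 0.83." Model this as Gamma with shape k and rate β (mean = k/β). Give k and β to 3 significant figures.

k ≈ 2.53, β ≈ 1.92

For Gamma(k, rate β): mean = k/β, variance = k/β², so CV = 1/√k.
CV = SD/mean = 0.83/1.32 = 0.6288, hence k = 1/CV² = 2.53.
Then β = k/mean = 2.53/1.32 = 1.92.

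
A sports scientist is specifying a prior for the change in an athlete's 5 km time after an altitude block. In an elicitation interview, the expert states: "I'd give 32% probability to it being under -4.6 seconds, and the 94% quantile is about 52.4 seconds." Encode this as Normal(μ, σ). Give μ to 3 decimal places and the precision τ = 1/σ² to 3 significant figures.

μ = 8.581, τ = 0.00126

For Normal(μ,σ), the p-quantile is μ + z_p·σ. Here z_{0.32} = -0.4677, z_{0.94} = 1.555.
So -4.6 = μ − 0.4677σ and 52.4 = μ + 1.555σ.
Subtracting: σ = (52.4 − -4.6)/(1.555 − (-0.4677)) = 28.183.
Then μ = -4.6 − (-0.4677)·28.183 = 8.581.
Precision τ = 1/σ² = 1/28.18² = 0.00126.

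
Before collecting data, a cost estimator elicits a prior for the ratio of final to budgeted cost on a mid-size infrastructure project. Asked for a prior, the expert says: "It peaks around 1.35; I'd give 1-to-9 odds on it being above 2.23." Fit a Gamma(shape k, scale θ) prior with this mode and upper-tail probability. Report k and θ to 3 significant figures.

Gamma(k,θ) with k>1 has mode (k−1)θ, so θ = 1.35/(k−1).
Need P(X < 2.23) = 0.9 with θ tied to k this way. Start at k = 2, θ = 1.35: P(X<2.23) ≈ 0.492.
Too low — raise k to concentrate. Iterating converges to k ≈ 8.49.
Then θ = 1.35/(8.49−1) ≈ 0.18.

k ≈ 8.49, θ ≈ 0.18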